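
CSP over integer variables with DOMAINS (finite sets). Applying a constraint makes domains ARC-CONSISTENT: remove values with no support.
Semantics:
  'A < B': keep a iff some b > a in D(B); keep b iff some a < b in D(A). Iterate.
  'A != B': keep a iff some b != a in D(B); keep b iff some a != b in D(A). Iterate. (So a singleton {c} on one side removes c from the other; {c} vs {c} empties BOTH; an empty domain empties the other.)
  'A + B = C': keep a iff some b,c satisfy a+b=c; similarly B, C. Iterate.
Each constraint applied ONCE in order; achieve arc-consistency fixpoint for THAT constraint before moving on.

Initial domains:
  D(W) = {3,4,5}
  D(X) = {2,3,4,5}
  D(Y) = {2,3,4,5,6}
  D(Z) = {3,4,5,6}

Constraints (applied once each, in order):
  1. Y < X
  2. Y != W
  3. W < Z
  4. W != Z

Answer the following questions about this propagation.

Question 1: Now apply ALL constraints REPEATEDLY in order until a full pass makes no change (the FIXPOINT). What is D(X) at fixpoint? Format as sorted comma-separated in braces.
pass 0 (initial): D(X)={2,3,4,5}
pass 1: X {2,3,4,5}->{3,4,5}; Y {2,3,4,5,6}->{2,3,4}; Z {3,4,5,6}->{4,5,6}
pass 2: no change
Fixpoint after 2 passes: D(X) = {3,4,5}

Answer: {3,4,5}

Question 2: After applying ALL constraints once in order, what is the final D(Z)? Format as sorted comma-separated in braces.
Constraint 1 (Y < X) on D(Y)={2,3,4,5,6} D(X)={2,3,4,5}: Y {2,3,4,5,6}->{2,3,4}; X {2,3,4,5}->{3,4,5}
Constraint 2 (Y != W) on D(Y)={2,3,4} D(W)={3,4,5}: no change
Constraint 3 (W < Z) on D(W)={3,4,5} D(Z)={3,4,5,6}: Z {3,4,5,6}->{4,5,6}
Constraint 4 (W != Z) on D(W)={3,4,5} D(Z)={4,5,6}: no change
So after all 4 constraints: D(Z) = {4,5,6}

Answer: {4,5,6}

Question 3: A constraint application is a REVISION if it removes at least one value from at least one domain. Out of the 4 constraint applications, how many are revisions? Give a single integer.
Answer: 2

Derivation:
Constraint 1 (Y < X) on D(Y)={2,3,4,5,6} D(X)={2,3,4,5}: Y {2,3,4,5,6}->{2,3,4}; X {2,3,4,5}->{3,4,5} => REVISION
Constraint 2 (Y != W) on D(Y)={2,3,4} D(W)={3,4,5}: no change => not a revision
Constraint 3 (W < Z) on D(W)={3,4,5} D(Z)={3,4,5,6}: Z {3,4,5,6}->{4,5,6} => REVISION
Constraint 4 (W != Z) on D(W)={3,4,5} D(Z)={4,5,6}: no change => not a revision
Total revisions = 2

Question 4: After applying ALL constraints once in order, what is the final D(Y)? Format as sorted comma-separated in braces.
Constraint 1 (Y < X) on D(Y)={2,3,4,5,6} D(X)={2,3,4,5}: Y {2,3,4,5,6}->{2,3,4}; X {2,3,4,5}->{3,4,5}
Constraint 2 (Y != W) on D(Y)={2,3,4} D(W)={3,4,5}: no change
Constraint 3 (W < Z) on D(W)={3,4,5} D(Z)={3,4,5,6}: Z {3,4,5,6}->{4,5,6}
Constraint 4 (W != Z) on D(W)={3,4,5} D(Z)={4,5,6}: no change
So after all 4 constraints: D(Y) = {2,3,4}

Answer: {2,3,4}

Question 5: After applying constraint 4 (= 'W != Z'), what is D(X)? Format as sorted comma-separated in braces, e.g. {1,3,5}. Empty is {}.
Answer: {3,4,5}

Derivation:
Constraint 1 (Y < X) on D(Y)={2,3,4,5,6} D(X)={2,3,4,5}: Y {2,3,4,5,6}->{2,3,4}; X {2,3,4,5}->{3,4,5}
Constraint 2 (Y != W) on D(Y)={2,3,4} D(W)={3,4,5}: no change
Constraint 3 (W < Z) on D(W)={3,4,5} D(Z)={3,4,5,6}: Z {3,4,5,6}->{4,5,6}
Constraint 4 (W != Z) on D(W)={3,4,5} D(Z)={4,5,6}: no change
So after constraint 4: D(X) = {3,4,5}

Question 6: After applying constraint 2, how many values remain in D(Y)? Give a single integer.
Answer: 3

Derivation:
Constraint 1 (Y < X) on D(Y)={2,3,4,5,6} D(X)={2,3,4,5}: Y {2,3,4,5,6}->{2,3,4}; X {2,3,4,5}->{3,4,5}
Constraint 2 (Y != W) on D(Y)={2,3,4} D(W)={3,4,5}: no change
So after constraint 2: D(Y)={2,3,4}, size = 3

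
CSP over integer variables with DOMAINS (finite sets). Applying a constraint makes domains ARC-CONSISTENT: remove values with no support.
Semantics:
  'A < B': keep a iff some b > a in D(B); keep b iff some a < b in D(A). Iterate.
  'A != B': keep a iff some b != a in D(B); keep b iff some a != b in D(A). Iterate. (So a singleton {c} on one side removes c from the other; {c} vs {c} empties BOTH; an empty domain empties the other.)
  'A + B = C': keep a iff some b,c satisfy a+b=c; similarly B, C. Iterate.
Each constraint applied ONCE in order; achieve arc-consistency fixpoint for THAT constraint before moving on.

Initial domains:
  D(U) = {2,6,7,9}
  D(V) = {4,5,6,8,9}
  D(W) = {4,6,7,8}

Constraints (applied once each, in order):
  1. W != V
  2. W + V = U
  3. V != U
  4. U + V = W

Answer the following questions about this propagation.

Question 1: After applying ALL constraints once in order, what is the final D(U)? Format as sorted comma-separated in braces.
Constraint 1 (W != V) on D(W)={4,6,7,8} D(V)={4,5,6,8,9}: no change
Constraint 2 (W + V = U) on D(W)={4,6,7,8} D(V)={4,5,6,8,9} D(U)={2,6,7,9}: W {4,6,7,8}->{4}; V {4,5,6,8,9}->{5}; U {2,6,7,9}->{9}
Constraint 3 (V != U) on D(V)={5} D(U)={9}: no change
Constraint 4 (U + V = W) on D(U)={9} D(V)={5} D(W)={4}: U {9}->{}; V {5}->{}; W {4}->{}
So after all 4 constraints: D(U) = {}

Answer: {}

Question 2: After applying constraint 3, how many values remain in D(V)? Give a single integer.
Constraint 1 (W != V) on D(W)={4,6,7,8} D(V)={4,5,6,8,9}: no change
Constraint 2 (W + V = U) on D(W)={4,6,7,8} D(V)={4,5,6,8,9} D(U)={2,6,7,9}: W {4,6,7,8}->{4}; V {4,5,6,8,9}->{5}; U {2,6,7,9}->{9}
Constraint 3 (V != U) on D(V)={5} D(U)={9}: no change
So after constraint 3: D(V)={5}, size = 1

Answer: 1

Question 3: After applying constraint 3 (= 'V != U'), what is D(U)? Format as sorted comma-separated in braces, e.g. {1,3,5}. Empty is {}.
Constraint 1 (W != V) on D(W)={4,6,7,8} D(V)={4,5,6,8,9}: no change
Constraint 2 (W + V = U) on D(W)={4,6,7,8} D(V)={4,5,6,8,9} D(U)={2,6,7,9}: W {4,6,7,8}->{4}; V {4,5,6,8,9}->{5}; U {2,6,7,9}->{9}
Constraint 3 (V != U) on D(V)={5} D(U)={9}: no change
So after constraint 3: D(U) = {9}

Answer: {9}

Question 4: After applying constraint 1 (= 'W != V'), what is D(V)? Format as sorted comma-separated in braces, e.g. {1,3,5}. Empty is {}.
Answer: {4,5,6,8,9}

Derivation:
Constraint 1 (W != V) on D(W)={4,6,7,8} D(V)={4,5,6,8,9}: no change
So after constraint 1: D(V) = {4,5,6,8,9}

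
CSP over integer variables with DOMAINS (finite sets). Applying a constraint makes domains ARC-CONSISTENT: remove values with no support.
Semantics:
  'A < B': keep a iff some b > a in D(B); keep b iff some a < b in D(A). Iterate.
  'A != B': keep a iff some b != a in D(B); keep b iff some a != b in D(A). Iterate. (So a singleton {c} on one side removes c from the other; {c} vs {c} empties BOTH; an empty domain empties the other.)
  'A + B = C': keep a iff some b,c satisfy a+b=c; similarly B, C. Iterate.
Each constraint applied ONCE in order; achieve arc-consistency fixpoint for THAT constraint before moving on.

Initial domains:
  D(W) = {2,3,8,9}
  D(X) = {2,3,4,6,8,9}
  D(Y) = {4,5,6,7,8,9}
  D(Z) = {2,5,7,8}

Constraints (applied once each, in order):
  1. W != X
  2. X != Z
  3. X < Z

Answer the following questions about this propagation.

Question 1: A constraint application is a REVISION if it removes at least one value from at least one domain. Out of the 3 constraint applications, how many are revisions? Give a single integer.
Constraint 1 (W != X) on D(W)={2,3,8,9} D(X)={2,3,4,6,8,9}: no change => not a revision
Constraint 2 (X != Z) on D(X)={2,3,4,6,8,9} D(Z)={2,5,7,8}: no change => not a revision
Constraint 3 (X < Z) on D(X)={2,3,4,6,8,9} D(Z)={2,5,7,8}: X {2,3,4,6,8,9}->{2,3,4,6}; Z {2,5,7,8}->{5,7,8} => REVISION
Total revisions = 1

Answer: 1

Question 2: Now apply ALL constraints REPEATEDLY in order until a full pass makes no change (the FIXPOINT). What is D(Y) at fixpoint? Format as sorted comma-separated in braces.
pass 0 (initial): D(Y)={4,5,6,7,8,9}
pass 1: X {2,3,4,6,8,9}->{2,3,4,6}; Z {2,5,7,8}->{5,7,8}
pass 2: no change
Fixpoint after 2 passes: D(Y) = {4,5,6,7,8,9}

Answer: {4,5,6,7,8,9}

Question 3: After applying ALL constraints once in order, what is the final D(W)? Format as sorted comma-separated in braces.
Answer: {2,3,8,9}

Derivation:
Constraint 1 (W != X) on D(W)={2,3,8,9} D(X)={2,3,4,6,8,9}: no change
Constraint 2 (X != Z) on D(X)={2,3,4,6,8,9} D(Z)={2,5,7,8}: no change
Constraint 3 (X < Z) on D(X)={2,3,4,6,8,9} D(Z)={2,5,7,8}: X {2,3,4,6,8,9}->{2,3,4,6}; Z {2,5,7,8}->{5,7,8}
So after all 3 constraints: D(W) = {2,3,8,9}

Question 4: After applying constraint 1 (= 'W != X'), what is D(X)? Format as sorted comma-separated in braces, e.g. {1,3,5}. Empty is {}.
Answer: {2,3,4,6,8,9}

Derivation:
Constraint 1 (W != X) on D(W)={2,3,8,9} D(X)={2,3,4,6,8,9}: no change
So after constraint 1: D(X) = {2,3,4,6,8,9}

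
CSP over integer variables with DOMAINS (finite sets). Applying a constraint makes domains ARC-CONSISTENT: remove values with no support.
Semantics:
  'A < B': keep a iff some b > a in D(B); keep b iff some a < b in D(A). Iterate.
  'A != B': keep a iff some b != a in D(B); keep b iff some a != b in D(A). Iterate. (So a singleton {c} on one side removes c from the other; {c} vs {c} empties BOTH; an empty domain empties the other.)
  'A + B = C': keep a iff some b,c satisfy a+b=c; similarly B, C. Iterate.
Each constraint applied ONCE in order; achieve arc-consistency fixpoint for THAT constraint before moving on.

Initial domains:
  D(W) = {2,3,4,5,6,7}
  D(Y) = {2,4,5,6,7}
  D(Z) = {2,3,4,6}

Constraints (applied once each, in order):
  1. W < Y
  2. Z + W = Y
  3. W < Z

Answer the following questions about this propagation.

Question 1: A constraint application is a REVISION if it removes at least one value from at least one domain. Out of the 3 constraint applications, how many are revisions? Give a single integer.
Answer: 3

Derivation:
Constraint 1 (W < Y) on D(W)={2,3,4,5,6,7} D(Y)={2,4,5,6,7}: W {2,3,4,5,6,7}->{2,3,4,5,6}; Y {2,4,5,6,7}->{4,5,6,7} => REVISION
Constraint 2 (Z + W = Y) on D(Z)={2,3,4,6} D(W)={2,3,4,5,6} D(Y)={4,5,6,7}: Z {2,3,4,6}->{2,3,4}; W {2,3,4,5,6}->{2,3,4,5} => REVISION
Constraint 3 (W < Z) on D(W)={2,3,4,5} D(Z)={2,3,4}: W {2,3,4,5}->{2,3}; Z {2,3,4}->{3,4} => REVISION
Total revisions = 3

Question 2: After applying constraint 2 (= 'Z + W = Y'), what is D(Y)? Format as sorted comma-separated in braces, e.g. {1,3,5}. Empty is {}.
Answer: {4,5,6,7}

Derivation:
Constraint 1 (W < Y) on D(W)={2,3,4,5,6,7} D(Y)={2,4,5,6,7}: W {2,3,4,5,6,7}->{2,3,4,5,6}; Y {2,4,5,6,7}->{4,5,6,7}
Constraint 2 (Z + W = Y) on D(Z)={2,3,4,6} D(W)={2,3,4,5,6} D(Y)={4,5,6,7}: Z {2,3,4,6}->{2,3,4}; W {2,3,4,5,6}->{2,3,4,5}
So after constraint 2: D(Y) = {4,5,6,7}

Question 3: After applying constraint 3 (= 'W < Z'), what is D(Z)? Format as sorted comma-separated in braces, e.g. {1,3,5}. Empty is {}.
Constraint 1 (W < Y) on D(W)={2,3,4,5,6,7} D(Y)={2,4,5,6,7}: W {2,3,4,5,6,7}->{2,3,4,5,6}; Y {2,4,5,6,7}->{4,5,6,7}
Constraint 2 (Z + W = Y) on D(Z)={2,3,4,6} D(W)={2,3,4,5,6} D(Y)={4,5,6,7}: Z {2,3,4,6}->{2,3,4}; W {2,3,4,5,6}->{2,3,4,5}
Constraint 3 (W < Z) on D(W)={2,3,4,5} D(Z)={2,3,4}: W {2,3,4,5}->{2,3}; Z {2,3,4}->{3,4}
So after constraint 3: D(Z) = {3,4}

Answer: {3,4}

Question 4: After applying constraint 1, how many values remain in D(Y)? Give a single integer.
Answer: 4

Derivation:
Constraint 1 (W < Y) on D(W)={2,3,4,5,6,7} D(Y)={2,4,5,6,7}: W {2,3,4,5,6,7}->{2,3,4,5,6}; Y {2,4,5,6,7}->{4,5,6,7}
So after constraint 1: D(Y)={4,5,6,7}, size = 4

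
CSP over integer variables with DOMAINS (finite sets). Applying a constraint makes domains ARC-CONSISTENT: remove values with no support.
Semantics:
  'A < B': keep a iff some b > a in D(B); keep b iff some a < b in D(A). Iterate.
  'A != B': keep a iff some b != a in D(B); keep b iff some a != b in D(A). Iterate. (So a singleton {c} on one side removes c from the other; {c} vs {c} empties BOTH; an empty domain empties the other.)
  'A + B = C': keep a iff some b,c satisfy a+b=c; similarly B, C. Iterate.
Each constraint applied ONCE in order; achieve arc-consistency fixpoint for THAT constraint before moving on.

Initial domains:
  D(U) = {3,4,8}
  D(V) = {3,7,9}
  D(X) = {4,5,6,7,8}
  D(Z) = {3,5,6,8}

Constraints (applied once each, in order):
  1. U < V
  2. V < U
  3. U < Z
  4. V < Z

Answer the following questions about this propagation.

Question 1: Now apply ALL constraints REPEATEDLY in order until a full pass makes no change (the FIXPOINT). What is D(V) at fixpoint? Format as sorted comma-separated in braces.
pass 0 (initial): D(V)={3,7,9}
pass 1: U {3,4,8}->{}; V {3,7,9}->{}; Z {3,5,6,8}->{}
pass 2: no change
Fixpoint after 2 passes: D(V) = {}

Answer: {}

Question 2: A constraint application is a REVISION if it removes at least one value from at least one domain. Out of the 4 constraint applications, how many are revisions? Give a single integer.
Answer: 4

Derivation:
Constraint 1 (U < V) on D(U)={3,4,8} D(V)={3,7,9}: V {3,7,9}->{7,9} => REVISION
Constraint 2 (V < U) on D(V)={7,9} D(U)={3,4,8}: V {7,9}->{7}; U {3,4,8}->{8} => REVISION
Constraint 3 (U < Z) on D(U)={8} D(Z)={3,5,6,8}: U {8}->{}; Z {3,5,6,8}->{} => REVISION
Constraint 4 (V < Z) on D(V)={7} D(Z)={}: V {7}->{} => REVISION
Total revisions = 4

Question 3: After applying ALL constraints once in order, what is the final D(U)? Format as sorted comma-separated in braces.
Answer: {}

Derivation:
Constraint 1 (U < V) on D(U)={3,4,8} D(V)={3,7,9}: V {3,7,9}->{7,9}
Constraint 2 (V < U) on D(V)={7,9} D(U)={3,4,8}: V {7,9}->{7}; U {3,4,8}->{8}
Constraint 3 (U < Z) on D(U)={8} D(Z)={3,5,6,8}: U {8}->{}; Z {3,5,6,8}->{}
Constraint 4 (V < Z) on D(V)={7} D(Z)={}: V {7}->{}
So after all 4 constraints: D(U) = {}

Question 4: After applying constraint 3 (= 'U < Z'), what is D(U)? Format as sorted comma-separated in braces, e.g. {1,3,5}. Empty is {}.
Answer: {}

Derivation:
Constraint 1 (U < V) on D(U)={3,4,8} D(V)={3,7,9}: V {3,7,9}->{7,9}
Constraint 2 (V < U) on D(V)={7,9} D(U)={3,4,8}: V {7,9}->{7}; U {3,4,8}->{8}
Constraint 3 (U < Z) on D(U)={8} D(Z)={3,5,6,8}: U {8}->{}; Z {3,5,6,8}->{}
So after constraint 3: D(U) = {}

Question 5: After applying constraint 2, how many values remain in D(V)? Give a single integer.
Answer: 1

Derivation:
Constraint 1 (U < V) on D(U)={3,4,8} D(V)={3,7,9}: V {3,7,9}->{7,9}
Constraint 2 (V < U) on D(V)={7,9} D(U)={3,4,8}: V {7,9}->{7}; U {3,4,8}->{8}
So after constraint 2: D(V)={7}, size = 1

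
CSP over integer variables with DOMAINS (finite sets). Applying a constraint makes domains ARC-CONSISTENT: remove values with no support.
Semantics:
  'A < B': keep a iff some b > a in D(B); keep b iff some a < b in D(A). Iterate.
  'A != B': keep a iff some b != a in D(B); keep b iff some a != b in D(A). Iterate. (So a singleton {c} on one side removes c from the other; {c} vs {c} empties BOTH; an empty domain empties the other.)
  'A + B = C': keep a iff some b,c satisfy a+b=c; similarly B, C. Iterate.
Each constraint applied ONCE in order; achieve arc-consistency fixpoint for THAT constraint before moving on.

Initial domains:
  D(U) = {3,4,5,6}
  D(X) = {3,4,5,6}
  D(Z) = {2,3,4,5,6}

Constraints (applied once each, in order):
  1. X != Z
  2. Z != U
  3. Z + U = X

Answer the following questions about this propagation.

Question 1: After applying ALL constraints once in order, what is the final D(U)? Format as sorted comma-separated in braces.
Answer: {3,4}

Derivation:
Constraint 1 (X != Z) on D(X)={3,4,5,6} D(Z)={2,3,4,5,6}: no change
Constraint 2 (Z != U) on D(Z)={2,3,4,5,6} D(U)={3,4,5,6}: no change
Constraint 3 (Z + U = X) on D(Z)={2,3,4,5,6} D(U)={3,4,5,6} D(X)={3,4,5,6}: Z {2,3,4,5,6}->{2,3}; U {3,4,5,6}->{3,4}; X {3,4,5,6}->{5,6}
So after all 3 constraints: D(U) = {3,4}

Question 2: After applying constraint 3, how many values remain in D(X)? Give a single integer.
Constraint 1 (X != Z) on D(X)={3,4,5,6} D(Z)={2,3,4,5,6}: no change
Constraint 2 (Z != U) on D(Z)={2,3,4,5,6} D(U)={3,4,5,6}: no change
Constraint 3 (Z + U = X) on D(Z)={2,3,4,5,6} D(U)={3,4,5,6} D(X)={3,4,5,6}: Z {2,3,4,5,6}->{2,3}; U {3,4,5,6}->{3,4}; X {3,4,5,6}->{5,6}
So after constraint 3: D(X)={5,6}, size = 2

Answer: 2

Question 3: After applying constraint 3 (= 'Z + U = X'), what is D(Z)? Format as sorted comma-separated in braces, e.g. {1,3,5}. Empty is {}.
Answer: {2,3}

Derivation:
Constraint 1 (X != Z) on D(X)={3,4,5,6} D(Z)={2,3,4,5,6}: no change
Constraint 2 (Z != U) on D(Z)={2,3,4,5,6} D(U)={3,4,5,6}: no change
Constraint 3 (Z + U = X) on D(Z)={2,3,4,5,6} D(U)={3,4,5,6} D(X)={3,4,5,6}: Z {2,3,4,5,6}->{2,3}; U {3,4,5,6}->{3,4}; X {3,4,5,6}->{5,6}
So after constraint 3: D(Z) = {2,3}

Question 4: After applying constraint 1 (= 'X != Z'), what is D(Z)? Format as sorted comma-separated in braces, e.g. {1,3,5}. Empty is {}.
Answer: {2,3,4,5,6}

Derivation:
Constraint 1 (X != Z) on D(X)={3,4,5,6} D(Z)={2,3,4,5,6}: no change
So after constraint 1: D(Z) = {2,3,4,5,6}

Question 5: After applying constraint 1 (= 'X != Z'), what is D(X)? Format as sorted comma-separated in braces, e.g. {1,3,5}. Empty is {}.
Answer: {3,4,5,6}

Derivation:
Constraint 1 (X != Z) on D(X)={3,4,5,6} D(Z)={2,3,4,5,6}: no change
So after constraint 1: D(X) = {3,4,5,6}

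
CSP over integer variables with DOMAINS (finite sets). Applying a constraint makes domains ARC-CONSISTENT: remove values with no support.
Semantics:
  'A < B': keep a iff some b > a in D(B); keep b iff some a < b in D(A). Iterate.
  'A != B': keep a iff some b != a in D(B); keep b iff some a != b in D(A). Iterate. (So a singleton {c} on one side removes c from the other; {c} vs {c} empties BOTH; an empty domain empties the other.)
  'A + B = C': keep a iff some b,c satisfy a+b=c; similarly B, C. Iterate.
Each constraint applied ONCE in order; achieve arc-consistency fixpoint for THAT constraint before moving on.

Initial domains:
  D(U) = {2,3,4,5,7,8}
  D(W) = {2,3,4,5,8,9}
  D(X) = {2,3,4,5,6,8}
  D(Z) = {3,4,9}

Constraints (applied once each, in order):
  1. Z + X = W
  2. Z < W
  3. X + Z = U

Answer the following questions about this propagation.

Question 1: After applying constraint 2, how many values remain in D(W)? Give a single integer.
Answer: 3

Derivation:
Constraint 1 (Z + X = W) on D(Z)={3,4,9} D(X)={2,3,4,5,6,8} D(W)={2,3,4,5,8,9}: Z {3,4,9}->{3,4}; X {2,3,4,5,6,8}->{2,4,5,6}; W {2,3,4,5,8,9}->{5,8,9}
Constraint 2 (Z < W) on D(Z)={3,4} D(W)={5,8,9}: no change
So after constraint 2: D(W)={5,8,9}, size = 3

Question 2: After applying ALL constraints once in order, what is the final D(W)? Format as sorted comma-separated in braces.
Answer: {5,8,9}

Derivation:
Constraint 1 (Z + X = W) on D(Z)={3,4,9} D(X)={2,3,4,5,6,8} D(W)={2,3,4,5,8,9}: Z {3,4,9}->{3,4}; X {2,3,4,5,6,8}->{2,4,5,6}; W {2,3,4,5,8,9}->{5,8,9}
Constraint 2 (Z < W) on D(Z)={3,4} D(W)={5,8,9}: no change
Constraint 3 (X + Z = U) on D(X)={2,4,5,6} D(Z)={3,4} D(U)={2,3,4,5,7,8}: X {2,4,5,6}->{2,4,5}; U {2,3,4,5,7,8}->{5,7,8}
So after all 3 constraints: D(W) = {5,8,9}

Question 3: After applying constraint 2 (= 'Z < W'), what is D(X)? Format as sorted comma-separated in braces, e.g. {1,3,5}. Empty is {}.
Constraint 1 (Z + X = W) on D(Z)={3,4,9} D(X)={2,3,4,5,6,8} D(W)={2,3,4,5,8,9}: Z {3,4,9}->{3,4}; X {2,3,4,5,6,8}->{2,4,5,6}; W {2,3,4,5,8,9}->{5,8,9}
Constraint 2 (Z < W) on D(Z)={3,4} D(W)={5,8,9}: no change
So after constraint 2: D(X) = {2,4,5,6}

Answer: {2,4,5,6}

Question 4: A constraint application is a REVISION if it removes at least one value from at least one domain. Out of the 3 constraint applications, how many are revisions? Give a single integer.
Constraint 1 (Z + X = W) on D(Z)={3,4,9} D(X)={2,3,4,5,6,8} D(W)={2,3,4,5,8,9}: Z {3,4,9}->{3,4}; X {2,3,4,5,6,8}->{2,4,5,6}; W {2,3,4,5,8,9}->{5,8,9} => REVISION
Constraint 2 (Z < W) on D(Z)={3,4} D(W)={5,8,9}: no change => not a revision
Constraint 3 (X + Z = U) on D(X)={2,4,5,6} D(Z)={3,4} D(U)={2,3,4,5,7,8}: X {2,4,5,6}->{2,4,5}; U {2,3,4,5,7,8}->{5,7,8} => REVISION
Total revisions = 2

Answer: 2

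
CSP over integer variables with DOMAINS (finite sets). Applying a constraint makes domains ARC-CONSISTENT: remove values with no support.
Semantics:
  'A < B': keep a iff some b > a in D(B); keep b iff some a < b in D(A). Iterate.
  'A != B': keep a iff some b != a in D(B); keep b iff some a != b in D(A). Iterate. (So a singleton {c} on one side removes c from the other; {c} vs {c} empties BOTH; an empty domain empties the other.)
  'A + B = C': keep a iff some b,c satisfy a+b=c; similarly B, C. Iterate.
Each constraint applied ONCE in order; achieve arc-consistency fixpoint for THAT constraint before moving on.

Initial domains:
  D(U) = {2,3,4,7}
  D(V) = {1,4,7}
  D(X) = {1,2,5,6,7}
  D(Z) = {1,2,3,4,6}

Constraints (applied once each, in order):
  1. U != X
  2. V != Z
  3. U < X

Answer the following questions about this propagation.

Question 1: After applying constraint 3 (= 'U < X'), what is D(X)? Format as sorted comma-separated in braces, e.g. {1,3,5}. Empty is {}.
Answer: {5,6,7}

Derivation:
Constraint 1 (U != X) on D(U)={2,3,4,7} D(X)={1,2,5,6,7}: no change
Constraint 2 (V != Z) on D(V)={1,4,7} D(Z)={1,2,3,4,6}: no change
Constraint 3 (U < X) on D(U)={2,3,4,7} D(X)={1,2,5,6,7}: U {2,3,4,7}->{2,3,4}; X {1,2,5,6,7}->{5,6,7}
So after constraint 3: D(X) = {5,6,7}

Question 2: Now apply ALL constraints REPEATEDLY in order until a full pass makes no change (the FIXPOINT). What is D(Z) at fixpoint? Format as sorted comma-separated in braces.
pass 0 (initial): D(Z)={1,2,3,4,6}
pass 1: U {2,3,4,7}->{2,3,4}; X {1,2,5,6,7}->{5,6,7}
pass 2: no change
Fixpoint after 2 passes: D(Z) = {1,2,3,4,6}

Answer: {1,2,3,4,6}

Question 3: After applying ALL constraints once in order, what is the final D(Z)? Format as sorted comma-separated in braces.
Answer: {1,2,3,4,6}

Derivation:
Constraint 1 (U != X) on D(U)={2,3,4,7} D(X)={1,2,5,6,7}: no change
Constraint 2 (V != Z) on D(V)={1,4,7} D(Z)={1,2,3,4,6}: no change
Constraint 3 (U < X) on D(U)={2,3,4,7} D(X)={1,2,5,6,7}: U {2,3,4,7}->{2,3,4}; X {1,2,5,6,7}->{5,6,7}
So after all 3 constraints: D(Z) = {1,2,3,4,6}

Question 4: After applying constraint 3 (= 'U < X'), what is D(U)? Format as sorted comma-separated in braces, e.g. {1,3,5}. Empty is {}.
Answer: {2,3,4}

Derivation:
Constraint 1 (U != X) on D(U)={2,3,4,7} D(X)={1,2,5,6,7}: no change
Constraint 2 (V != Z) on D(V)={1,4,7} D(Z)={1,2,3,4,6}: no change
Constraint 3 (U < X) on D(U)={2,3,4,7} D(X)={1,2,5,6,7}: U {2,3,4,7}->{2,3,4}; X {1,2,5,6,7}->{5,6,7}
So after constraint 3: D(U) = {2,3,4}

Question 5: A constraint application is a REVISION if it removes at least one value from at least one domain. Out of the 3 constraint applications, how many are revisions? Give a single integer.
Answer: 1

Derivation:
Constraint 1 (U != X) on D(U)={2,3,4,7} D(X)={1,2,5,6,7}: no change => not a revision
Constraint 2 (V != Z) on D(V)={1,4,7} D(Z)={1,2,3,4,6}: no change => not a revision
Constraint 3 (U < X) on D(U)={2,3,4,7} D(X)={1,2,5,6,7}: U {2,3,4,7}->{2,3,4}; X {1,2,5,6,7}->{5,6,7} => REVISION
Total revisions = 1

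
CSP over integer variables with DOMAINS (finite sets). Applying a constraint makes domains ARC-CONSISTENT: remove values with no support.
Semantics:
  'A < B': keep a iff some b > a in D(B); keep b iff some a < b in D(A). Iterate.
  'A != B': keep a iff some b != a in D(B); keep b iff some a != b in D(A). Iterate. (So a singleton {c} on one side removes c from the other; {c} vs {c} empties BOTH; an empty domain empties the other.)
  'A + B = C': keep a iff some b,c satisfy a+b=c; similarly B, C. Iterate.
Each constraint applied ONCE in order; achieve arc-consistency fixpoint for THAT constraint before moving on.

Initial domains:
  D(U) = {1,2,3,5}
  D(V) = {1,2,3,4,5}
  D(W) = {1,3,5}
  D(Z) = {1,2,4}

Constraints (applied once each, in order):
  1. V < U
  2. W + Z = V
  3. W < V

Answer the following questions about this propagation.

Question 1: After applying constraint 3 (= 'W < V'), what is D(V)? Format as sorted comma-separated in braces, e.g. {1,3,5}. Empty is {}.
Constraint 1 (V < U) on D(V)={1,2,3,4,5} D(U)={1,2,3,5}: V {1,2,3,4,5}->{1,2,3,4}; U {1,2,3,5}->{2,3,5}
Constraint 2 (W + Z = V) on D(W)={1,3,5} D(Z)={1,2,4} D(V)={1,2,3,4}: W {1,3,5}->{1,3}; Z {1,2,4}->{1,2}; V {1,2,3,4}->{2,3,4}
Constraint 3 (W < V) on D(W)={1,3} D(V)={2,3,4}: no change
So after constraint 3: D(V) = {2,3,4}

Answer: {2,3,4}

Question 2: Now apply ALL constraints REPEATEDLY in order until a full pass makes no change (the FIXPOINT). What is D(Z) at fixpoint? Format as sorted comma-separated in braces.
Answer: {1,2}

Derivation:
pass 0 (initial): D(Z)={1,2,4}
pass 1: U {1,2,3,5}->{2,3,5}; V {1,2,3,4,5}->{2,3,4}; W {1,3,5}->{1,3}; Z {1,2,4}->{1,2}
pass 2: U {2,3,5}->{3,5}
pass 3: no change
Fixpoint after 3 passes: D(Z) = {1,2}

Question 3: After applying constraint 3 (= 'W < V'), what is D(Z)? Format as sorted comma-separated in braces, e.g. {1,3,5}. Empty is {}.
Answer: {1,2}

Derivation:
Constraint 1 (V < U) on D(V)={1,2,3,4,5} D(U)={1,2,3,5}: V {1,2,3,4,5}->{1,2,3,4}; U {1,2,3,5}->{2,3,5}
Constraint 2 (W + Z = V) on D(W)={1,3,5} D(Z)={1,2,4} D(V)={1,2,3,4}: W {1,3,5}->{1,3}; Z {1,2,4}->{1,2}; V {1,2,3,4}->{2,3,4}
Constraint 3 (W < V) on D(W)={1,3} D(V)={2,3,4}: no change
So after constraint 3: D(Z) = {1,2}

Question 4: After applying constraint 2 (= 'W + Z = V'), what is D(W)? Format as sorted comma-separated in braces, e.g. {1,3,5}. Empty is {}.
Answer: {1,3}

Derivation:
Constraint 1 (V < U) on D(V)={1,2,3,4,5} D(U)={1,2,3,5}: V {1,2,3,4,5}->{1,2,3,4}; U {1,2,3,5}->{2,3,5}
Constraint 2 (W + Z = V) on D(W)={1,3,5} D(Z)={1,2,4} D(V)={1,2,3,4}: W {1,3,5}->{1,3}; Z {1,2,4}->{1,2}; V {1,2,3,4}->{2,3,4}
So after constraint 2: D(W) = {1,3}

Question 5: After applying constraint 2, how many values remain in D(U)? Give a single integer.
Constraint 1 (V < U) on D(V)={1,2,3,4,5} D(U)={1,2,3,5}: V {1,2,3,4,5}->{1,2,3,4}; U {1,2,3,5}->{2,3,5}
Constraint 2 (W + Z = V) on D(W)={1,3,5} D(Z)={1,2,4} D(V)={1,2,3,4}: W {1,3,5}->{1,3}; Z {1,2,4}->{1,2}; V {1,2,3,4}->{2,3,4}
So after constraint 2: D(U)={2,3,5}, size = 3

Answer: 3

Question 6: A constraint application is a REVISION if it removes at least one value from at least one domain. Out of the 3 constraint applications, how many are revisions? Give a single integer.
Constraint 1 (V < U) on D(V)={1,2,3,4,5} D(U)={1,2,3,5}: V {1,2,3,4,5}->{1,2,3,4}; U {1,2,3,5}->{2,3,5} => REVISION
Constraint 2 (W + Z = V) on D(W)={1,3,5} D(Z)={1,2,4} D(V)={1,2,3,4}: W {1,3,5}->{1,3}; Z {1,2,4}->{1,2}; V {1,2,3,4}->{2,3,4} => REVISION
Constraint 3 (W < V) on D(W)={1,3} D(V)={2,3,4}: no change => not a revision
Total revisions = 2

Answer: 2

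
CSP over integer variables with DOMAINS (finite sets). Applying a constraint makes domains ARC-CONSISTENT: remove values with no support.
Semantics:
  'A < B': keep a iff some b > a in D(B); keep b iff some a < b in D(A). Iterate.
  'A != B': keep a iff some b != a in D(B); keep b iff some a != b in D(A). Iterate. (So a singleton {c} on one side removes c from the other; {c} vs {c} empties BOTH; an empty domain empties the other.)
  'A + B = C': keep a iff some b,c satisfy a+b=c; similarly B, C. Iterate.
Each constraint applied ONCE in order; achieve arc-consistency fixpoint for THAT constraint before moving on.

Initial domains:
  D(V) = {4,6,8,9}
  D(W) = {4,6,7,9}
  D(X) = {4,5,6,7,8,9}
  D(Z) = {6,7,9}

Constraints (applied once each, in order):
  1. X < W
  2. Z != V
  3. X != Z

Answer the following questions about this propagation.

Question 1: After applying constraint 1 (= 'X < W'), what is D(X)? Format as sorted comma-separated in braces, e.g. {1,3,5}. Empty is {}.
Answer: {4,5,6,7,8}

Derivation:
Constraint 1 (X < W) on D(X)={4,5,6,7,8,9} D(W)={4,6,7,9}: X {4,5,6,7,8,9}->{4,5,6,7,8}; W {4,6,7,9}->{6,7,9}
So after constraint 1: D(X) = {4,5,6,7,8}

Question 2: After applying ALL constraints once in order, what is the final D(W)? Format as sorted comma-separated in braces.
Answer: {6,7,9}

Derivation:
Constraint 1 (X < W) on D(X)={4,5,6,7,8,9} D(W)={4,6,7,9}: X {4,5,6,7,8,9}->{4,5,6,7,8}; W {4,6,7,9}->{6,7,9}
Constraint 2 (Z != V) on D(Z)={6,7,9} D(V)={4,6,8,9}: no change
Constraint 3 (X != Z) on D(X)={4,5,6,7,8} D(Z)={6,7,9}: no change
So after all 3 constraints: D(W) = {6,7,9}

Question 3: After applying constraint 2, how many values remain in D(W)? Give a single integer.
Answer: 3

Derivation:
Constraint 1 (X < W) on D(X)={4,5,6,7,8,9} D(W)={4,6,7,9}: X {4,5,6,7,8,9}->{4,5,6,7,8}; W {4,6,7,9}->{6,7,9}
Constraint 2 (Z != V) on D(Z)={6,7,9} D(V)={4,6,8,9}: no change
So after constraint 2: D(W)={6,7,9}, size = 3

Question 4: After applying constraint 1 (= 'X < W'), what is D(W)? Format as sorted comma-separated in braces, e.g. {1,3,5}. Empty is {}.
Answer: {6,7,9}

Derivation:
Constraint 1 (X < W) on D(X)={4,5,6,7,8,9} D(W)={4,6,7,9}: X {4,5,6,7,8,9}->{4,5,6,7,8}; W {4,6,7,9}->{6,7,9}
So after constraint 1: D(W) = {6,7,9}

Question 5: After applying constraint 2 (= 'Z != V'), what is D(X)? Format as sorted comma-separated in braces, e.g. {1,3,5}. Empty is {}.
Answer: {4,5,6,7,8}

Derivation:
Constraint 1 (X < W) on D(X)={4,5,6,7,8,9} D(W)={4,6,7,9}: X {4,5,6,7,8,9}->{4,5,6,7,8}; W {4,6,7,9}->{6,7,9}
Constraint 2 (Z != V) on D(Z)={6,7,9} D(V)={4,6,8,9}: no change
So after constraint 2: D(X) = {4,5,6,7,8}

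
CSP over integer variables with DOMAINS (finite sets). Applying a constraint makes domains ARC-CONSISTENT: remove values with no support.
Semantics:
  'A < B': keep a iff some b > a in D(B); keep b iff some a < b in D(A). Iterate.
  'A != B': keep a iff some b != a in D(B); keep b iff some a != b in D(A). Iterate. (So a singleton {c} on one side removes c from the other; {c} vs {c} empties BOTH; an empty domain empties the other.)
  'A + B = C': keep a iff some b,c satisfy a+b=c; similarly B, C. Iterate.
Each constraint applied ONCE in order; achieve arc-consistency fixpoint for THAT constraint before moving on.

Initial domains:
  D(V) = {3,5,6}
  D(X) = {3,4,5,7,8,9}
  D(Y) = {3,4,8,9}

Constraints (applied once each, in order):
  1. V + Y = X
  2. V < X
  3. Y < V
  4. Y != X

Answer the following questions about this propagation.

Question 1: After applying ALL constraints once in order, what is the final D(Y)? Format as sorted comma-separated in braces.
Answer: {3,4}

Derivation:
Constraint 1 (V + Y = X) on D(V)={3,5,6} D(Y)={3,4,8,9} D(X)={3,4,5,7,8,9}: Y {3,4,8,9}->{3,4}; X {3,4,5,7,8,9}->{7,8,9}
Constraint 2 (V < X) on D(V)={3,5,6} D(X)={7,8,9}: no change
Constraint 3 (Y < V) on D(Y)={3,4} D(V)={3,5,6}: V {3,5,6}->{5,6}
Constraint 4 (Y != X) on D(Y)={3,4} D(X)={7,8,9}: no change
So after all 4 constraints: D(Y) = {3,4}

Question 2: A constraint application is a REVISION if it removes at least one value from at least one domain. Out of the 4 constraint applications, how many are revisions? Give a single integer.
Constraint 1 (V + Y = X) on D(V)={3,5,6} D(Y)={3,4,8,9} D(X)={3,4,5,7,8,9}: Y {3,4,8,9}->{3,4}; X {3,4,5,7,8,9}->{7,8,9} => REVISION
Constraint 2 (V < X) on D(V)={3,5,6} D(X)={7,8,9}: no change => not a revision
Constraint 3 (Y < V) on D(Y)={3,4} D(V)={3,5,6}: V {3,5,6}->{5,6} => REVISION
Constraint 4 (Y != X) on D(Y)={3,4} D(X)={7,8,9}: no change => not a revision
Total revisions = 2

Answer: 2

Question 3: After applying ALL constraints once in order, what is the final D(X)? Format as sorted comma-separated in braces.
Constraint 1 (V + Y = X) on D(V)={3,5,6} D(Y)={3,4,8,9} D(X)={3,4,5,7,8,9}: Y {3,4,8,9}->{3,4}; X {3,4,5,7,8,9}->{7,8,9}
Constraint 2 (V < X) on D(V)={3,5,6} D(X)={7,8,9}: no change
Constraint 3 (Y < V) on D(Y)={3,4} D(V)={3,5,6}: V {3,5,6}->{5,6}
Constraint 4 (Y != X) on D(Y)={3,4} D(X)={7,8,9}: no change
So after all 4 constraints: D(X) = {7,8,9}

Answer: {7,8,9}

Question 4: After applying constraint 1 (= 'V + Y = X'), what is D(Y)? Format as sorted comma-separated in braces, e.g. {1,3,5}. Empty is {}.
Constraint 1 (V + Y = X) on D(V)={3,5,6} D(Y)={3,4,8,9} D(X)={3,4,5,7,8,9}: Y {3,4,8,9}->{3,4}; X {3,4,5,7,8,9}->{7,8,9}
So after constraint 1: D(Y) = {3,4}

Answer: {3,4}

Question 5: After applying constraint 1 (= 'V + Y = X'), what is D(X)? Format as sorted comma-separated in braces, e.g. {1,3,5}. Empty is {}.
Constraint 1 (V + Y = X) on D(V)={3,5,6} D(Y)={3,4,8,9} D(X)={3,4,5,7,8,9}: Y {3,4,8,9}->{3,4}; X {3,4,5,7,8,9}->{7,8,9}
So after constraint 1: D(X) = {7,8,9}

Answer: {7,8,9}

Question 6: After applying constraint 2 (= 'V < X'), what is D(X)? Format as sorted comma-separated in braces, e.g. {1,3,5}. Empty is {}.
Answer: {7,8,9}

Derivation:
Constraint 1 (V + Y = X) on D(V)={3,5,6} D(Y)={3,4,8,9} D(X)={3,4,5,7,8,9}: Y {3,4,8,9}->{3,4}; X {3,4,5,7,8,9}->{7,8,9}
Constraint 2 (V < X) on D(V)={3,5,6} D(X)={7,8,9}: no change
So after constraint 2: D(X) = {7,8,9}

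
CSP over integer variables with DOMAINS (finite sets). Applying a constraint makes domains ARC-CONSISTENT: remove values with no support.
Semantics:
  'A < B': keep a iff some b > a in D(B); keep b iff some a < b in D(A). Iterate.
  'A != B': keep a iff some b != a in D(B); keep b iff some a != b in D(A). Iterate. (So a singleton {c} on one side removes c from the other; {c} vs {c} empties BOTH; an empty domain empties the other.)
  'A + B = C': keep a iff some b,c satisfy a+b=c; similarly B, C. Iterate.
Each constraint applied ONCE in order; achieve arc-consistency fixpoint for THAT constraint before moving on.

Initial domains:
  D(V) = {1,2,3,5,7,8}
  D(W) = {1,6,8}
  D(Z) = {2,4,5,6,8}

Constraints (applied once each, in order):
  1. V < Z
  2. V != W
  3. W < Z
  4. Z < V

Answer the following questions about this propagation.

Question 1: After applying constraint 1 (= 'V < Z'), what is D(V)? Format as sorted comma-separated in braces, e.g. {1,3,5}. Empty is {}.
Answer: {1,2,3,5,7}

Derivation:
Constraint 1 (V < Z) on D(V)={1,2,3,5,7,8} D(Z)={2,4,5,6,8}: V {1,2,3,5,7,8}->{1,2,3,5,7}
So after constraint 1: D(V) = {1,2,3,5,7}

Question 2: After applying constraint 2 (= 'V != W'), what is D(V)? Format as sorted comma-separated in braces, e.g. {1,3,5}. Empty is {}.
Constraint 1 (V < Z) on D(V)={1,2,3,5,7,8} D(Z)={2,4,5,6,8}: V {1,2,3,5,7,8}->{1,2,3,5,7}
Constraint 2 (V != W) on D(V)={1,2,3,5,7} D(W)={1,6,8}: no change
So after constraint 2: D(V) = {1,2,3,5,7}

Answer: {1,2,3,5,7}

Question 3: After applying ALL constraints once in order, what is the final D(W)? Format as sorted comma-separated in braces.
Answer: {1,6}

Derivation:
Constraint 1 (V < Z) on D(V)={1,2,3,5,7,8} D(Z)={2,4,5,6,8}: V {1,2,3,5,7,8}->{1,2,3,5,7}
Constraint 2 (V != W) on D(V)={1,2,3,5,7} D(W)={1,6,8}: no change
Constraint 3 (W < Z) on D(W)={1,6,8} D(Z)={2,4,5,6,8}: W {1,6,8}->{1,6}
Constraint 4 (Z < V) on D(Z)={2,4,5,6,8} D(V)={1,2,3,5,7}: Z {2,4,5,6,8}->{2,4,5,6}; V {1,2,3,5,7}->{3,5,7}
So after all 4 constraints: D(W) = {1,6}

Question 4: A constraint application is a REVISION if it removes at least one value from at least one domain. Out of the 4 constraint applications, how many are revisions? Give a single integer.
Answer: 3

Derivation:
Constraint 1 (V < Z) on D(V)={1,2,3,5,7,8} D(Z)={2,4,5,6,8}: V {1,2,3,5,7,8}->{1,2,3,5,7} => REVISION
Constraint 2 (V != W) on D(V)={1,2,3,5,7} D(W)={1,6,8}: no change => not a revision
Constraint 3 (W < Z) on D(W)={1,6,8} D(Z)={2,4,5,6,8}: W {1,6,8}->{1,6} => REVISION
Constraint 4 (Z < V) on D(Z)={2,4,5,6,8} D(V)={1,2,3,5,7}: Z {2,4,5,6,8}->{2,4,5,6}; V {1,2,3,5,7}->{3,5,7} => REVISION
Total revisions = 3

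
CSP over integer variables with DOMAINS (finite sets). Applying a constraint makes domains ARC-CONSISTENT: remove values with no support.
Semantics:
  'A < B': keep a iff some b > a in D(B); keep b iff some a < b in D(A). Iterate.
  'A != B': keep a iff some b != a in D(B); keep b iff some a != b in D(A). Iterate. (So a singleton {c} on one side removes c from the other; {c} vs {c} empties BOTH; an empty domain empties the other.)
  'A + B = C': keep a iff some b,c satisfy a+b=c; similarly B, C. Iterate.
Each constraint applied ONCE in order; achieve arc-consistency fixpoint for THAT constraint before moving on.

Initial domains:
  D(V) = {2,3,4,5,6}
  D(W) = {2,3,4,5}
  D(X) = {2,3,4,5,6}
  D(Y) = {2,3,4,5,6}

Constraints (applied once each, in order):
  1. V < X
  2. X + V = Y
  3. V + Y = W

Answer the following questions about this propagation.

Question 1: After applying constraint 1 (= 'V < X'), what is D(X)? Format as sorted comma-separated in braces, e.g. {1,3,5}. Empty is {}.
Answer: {3,4,5,6}

Derivation:
Constraint 1 (V < X) on D(V)={2,3,4,5,6} D(X)={2,3,4,5,6}: V {2,3,4,5,6}->{2,3,4,5}; X {2,3,4,5,6}->{3,4,5,6}
So after constraint 1: D(X) = {3,4,5,6}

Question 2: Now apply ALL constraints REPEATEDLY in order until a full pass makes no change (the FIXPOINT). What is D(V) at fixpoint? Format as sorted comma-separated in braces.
pass 0 (initial): D(V)={2,3,4,5,6}
pass 1: V {2,3,4,5,6}->{}; W {2,3,4,5}->{}; X {2,3,4,5,6}->{3,4}; Y {2,3,4,5,6}->{}
pass 2: X {3,4}->{}
pass 3: no change
Fixpoint after 3 passes: D(V) = {}

Answer: {}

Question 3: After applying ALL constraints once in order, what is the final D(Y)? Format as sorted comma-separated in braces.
Answer: {}

Derivation:
Constraint 1 (V < X) on D(V)={2,3,4,5,6} D(X)={2,3,4,5,6}: V {2,3,4,5,6}->{2,3,4,5}; X {2,3,4,5,6}->{3,4,5,6}
Constraint 2 (X + V = Y) on D(X)={3,4,5,6} D(V)={2,3,4,5} D(Y)={2,3,4,5,6}: X {3,4,5,6}->{3,4}; V {2,3,4,5}->{2,3}; Y {2,3,4,5,6}->{5,6}
Constraint 3 (V + Y = W) on D(V)={2,3} D(Y)={5,6} D(W)={2,3,4,5}: V {2,3}->{}; Y {5,6}->{}; W {2,3,4,5}->{}
So after all 3 constraints: D(Y) = {}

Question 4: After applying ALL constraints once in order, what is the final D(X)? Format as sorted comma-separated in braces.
Constraint 1 (V < X) on D(V)={2,3,4,5,6} D(X)={2,3,4,5,6}: V {2,3,4,5,6}->{2,3,4,5}; X {2,3,4,5,6}->{3,4,5,6}
Constraint 2 (X + V = Y) on D(X)={3,4,5,6} D(V)={2,3,4,5} D(Y)={2,3,4,5,6}: X {3,4,5,6}->{3,4}; V {2,3,4,5}->{2,3}; Y {2,3,4,5,6}->{5,6}
Constraint 3 (V + Y = W) on D(V)={2,3} D(Y)={5,6} D(W)={2,3,4,5}: V {2,3}->{}; Y {5,6}->{}; W {2,3,4,5}->{}
So after all 3 constraints: D(X) = {3,4}

Answer: {3,4}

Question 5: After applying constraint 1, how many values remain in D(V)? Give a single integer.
Constraint 1 (V < X) on D(V)={2,3,4,5,6} D(X)={2,3,4,5,6}: V {2,3,4,5,6}->{2,3,4,5}; X {2,3,4,5,6}->{3,4,5,6}
So after constraint 1: D(V)={2,3,4,5}, size = 4

Answer: 4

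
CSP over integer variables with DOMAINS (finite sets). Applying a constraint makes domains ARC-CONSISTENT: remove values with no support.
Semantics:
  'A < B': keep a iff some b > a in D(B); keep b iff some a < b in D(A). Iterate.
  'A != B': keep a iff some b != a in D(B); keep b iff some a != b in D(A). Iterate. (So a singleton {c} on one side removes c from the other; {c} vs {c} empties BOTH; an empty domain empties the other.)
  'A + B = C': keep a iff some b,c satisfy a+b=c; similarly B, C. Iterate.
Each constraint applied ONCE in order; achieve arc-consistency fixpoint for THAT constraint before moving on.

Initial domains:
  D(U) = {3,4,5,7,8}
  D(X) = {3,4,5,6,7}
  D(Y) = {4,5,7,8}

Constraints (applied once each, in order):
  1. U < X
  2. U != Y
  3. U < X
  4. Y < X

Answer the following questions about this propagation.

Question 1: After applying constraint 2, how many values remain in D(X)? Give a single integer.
Answer: 4

Derivation:
Constraint 1 (U < X) on D(U)={3,4,5,7,8} D(X)={3,4,5,6,7}: U {3,4,5,7,8}->{3,4,5}; X {3,4,5,6,7}->{4,5,6,7}
Constraint 2 (U != Y) on D(U)={3,4,5} D(Y)={4,5,7,8}: no change
So after constraint 2: D(X)={4,5,6,7}, size = 4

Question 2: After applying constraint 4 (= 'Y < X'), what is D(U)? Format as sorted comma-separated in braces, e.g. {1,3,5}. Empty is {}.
Answer: {3,4,5}

Derivation:
Constraint 1 (U < X) on D(U)={3,4,5,7,8} D(X)={3,4,5,6,7}: U {3,4,5,7,8}->{3,4,5}; X {3,4,5,6,7}->{4,5,6,7}
Constraint 2 (U != Y) on D(U)={3,4,5} D(Y)={4,5,7,8}: no change
Constraint 3 (U < X) on D(U)={3,4,5} D(X)={4,5,6,7}: no change
Constraint 4 (Y < X) on D(Y)={4,5,7,8} D(X)={4,5,6,7}: Y {4,5,7,8}->{4,5}; X {4,5,6,7}->{5,6,7}
So after constraint 4: D(U) = {3,4,5}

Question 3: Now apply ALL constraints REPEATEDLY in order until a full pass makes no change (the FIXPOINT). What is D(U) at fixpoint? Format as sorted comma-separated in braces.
pass 0 (initial): D(U)={3,4,5,7,8}
pass 1: U {3,4,5,7,8}->{3,4,5}; X {3,4,5,6,7}->{5,6,7}; Y {4,5,7,8}->{4,5}
pass 2: no change
Fixpoint after 2 passes: D(U) = {3,4,5}

Answer: {3,4,5}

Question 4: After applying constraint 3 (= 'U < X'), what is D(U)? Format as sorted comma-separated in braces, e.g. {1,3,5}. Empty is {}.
Answer: {3,4,5}

Derivation:
Constraint 1 (U < X) on D(U)={3,4,5,7,8} D(X)={3,4,5,6,7}: U {3,4,5,7,8}->{3,4,5}; X {3,4,5,6,7}->{4,5,6,7}
Constraint 2 (U != Y) on D(U)={3,4,5} D(Y)={4,5,7,8}: no change
Constraint 3 (U < X) on D(U)={3,4,5} D(X)={4,5,6,7}: no change
So after constraint 3: D(U) = {3,4,5}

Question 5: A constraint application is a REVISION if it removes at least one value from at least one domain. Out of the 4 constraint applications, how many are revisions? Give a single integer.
Constraint 1 (U < X) on D(U)={3,4,5,7,8} D(X)={3,4,5,6,7}: U {3,4,5,7,8}->{3,4,5}; X {3,4,5,6,7}->{4,5,6,7} => REVISION
Constraint 2 (U != Y) on D(U)={3,4,5} D(Y)={4,5,7,8}: no change => not a revision
Constraint 3 (U < X) on D(U)={3,4,5} D(X)={4,5,6,7}: no change => not a revision
Constraint 4 (Y < X) on D(Y)={4,5,7,8} D(X)={4,5,6,7}: Y {4,5,7,8}->{4,5}; X {4,5,6,7}->{5,6,7} => REVISION
Total revisions = 2

Answer: 2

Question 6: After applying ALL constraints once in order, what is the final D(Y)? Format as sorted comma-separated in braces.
Constraint 1 (U < X) on D(U)={3,4,5,7,8} D(X)={3,4,5,6,7}: U {3,4,5,7,8}->{3,4,5}; X {3,4,5,6,7}->{4,5,6,7}
Constraint 2 (U != Y) on D(U)={3,4,5} D(Y)={4,5,7,8}: no change
Constraint 3 (U < X) on D(U)={3,4,5} D(X)={4,5,6,7}: no change
Constraint 4 (Y < X) on D(Y)={4,5,7,8} D(X)={4,5,6,7}: Y {4,5,7,8}->{4,5}; X {4,5,6,7}->{5,6,7}
So after all 4 constraints: D(Y) = {4,5}

Answer: {4,5}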